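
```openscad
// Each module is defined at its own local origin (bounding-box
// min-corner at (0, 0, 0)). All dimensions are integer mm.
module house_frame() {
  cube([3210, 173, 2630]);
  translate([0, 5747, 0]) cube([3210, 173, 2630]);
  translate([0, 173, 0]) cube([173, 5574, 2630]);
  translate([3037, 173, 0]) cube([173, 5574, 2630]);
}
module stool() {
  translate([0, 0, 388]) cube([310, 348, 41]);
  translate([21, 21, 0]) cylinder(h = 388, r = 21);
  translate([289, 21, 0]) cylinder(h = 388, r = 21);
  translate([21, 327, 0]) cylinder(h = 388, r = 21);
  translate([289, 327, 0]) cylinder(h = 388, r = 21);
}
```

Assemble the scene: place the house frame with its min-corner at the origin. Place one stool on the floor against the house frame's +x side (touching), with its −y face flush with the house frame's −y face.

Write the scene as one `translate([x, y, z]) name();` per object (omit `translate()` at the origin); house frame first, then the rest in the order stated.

house_frame();
translate([3210, 0, 0]) stool();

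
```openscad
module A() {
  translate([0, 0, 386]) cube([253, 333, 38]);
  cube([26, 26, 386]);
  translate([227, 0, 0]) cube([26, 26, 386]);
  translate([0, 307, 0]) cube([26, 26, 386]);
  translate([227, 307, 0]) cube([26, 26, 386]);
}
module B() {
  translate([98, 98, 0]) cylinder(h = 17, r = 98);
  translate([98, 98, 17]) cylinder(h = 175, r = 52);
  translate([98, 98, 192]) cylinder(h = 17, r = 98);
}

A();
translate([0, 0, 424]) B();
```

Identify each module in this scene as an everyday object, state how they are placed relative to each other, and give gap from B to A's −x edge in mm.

The spool's min-x is at 0; the stool's min-x is 0; gap = 0 mm.

A is a stool. B is a spool. The spool is on top of the stool. The gap from the spool to the stool's −x edge is 0 mm.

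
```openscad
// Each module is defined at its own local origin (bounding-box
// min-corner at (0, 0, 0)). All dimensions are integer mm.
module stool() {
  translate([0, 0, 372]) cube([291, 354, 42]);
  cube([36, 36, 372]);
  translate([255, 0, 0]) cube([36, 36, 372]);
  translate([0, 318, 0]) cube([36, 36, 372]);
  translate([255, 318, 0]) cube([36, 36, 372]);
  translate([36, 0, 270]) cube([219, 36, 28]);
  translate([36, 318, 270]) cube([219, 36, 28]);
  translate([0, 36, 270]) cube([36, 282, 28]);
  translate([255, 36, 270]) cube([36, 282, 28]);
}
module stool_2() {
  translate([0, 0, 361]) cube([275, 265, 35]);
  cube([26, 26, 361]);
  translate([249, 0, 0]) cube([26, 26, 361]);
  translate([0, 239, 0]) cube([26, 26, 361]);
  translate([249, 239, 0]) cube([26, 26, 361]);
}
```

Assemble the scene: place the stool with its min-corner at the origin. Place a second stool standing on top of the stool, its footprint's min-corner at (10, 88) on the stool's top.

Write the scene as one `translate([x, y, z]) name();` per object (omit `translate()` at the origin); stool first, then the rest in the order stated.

stool();
translate([10, 88, 414]) stool_2();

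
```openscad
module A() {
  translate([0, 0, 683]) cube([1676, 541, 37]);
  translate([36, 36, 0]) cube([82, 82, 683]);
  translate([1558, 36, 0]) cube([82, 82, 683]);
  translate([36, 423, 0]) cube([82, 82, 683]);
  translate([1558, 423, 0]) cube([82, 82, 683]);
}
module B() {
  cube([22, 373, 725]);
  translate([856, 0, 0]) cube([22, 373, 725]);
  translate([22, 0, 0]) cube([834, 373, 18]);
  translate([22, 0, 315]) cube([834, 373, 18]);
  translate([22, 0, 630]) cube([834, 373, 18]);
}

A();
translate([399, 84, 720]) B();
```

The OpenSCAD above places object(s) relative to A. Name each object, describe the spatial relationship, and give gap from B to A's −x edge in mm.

A is a table. B is a bookshelf. The bookshelf is on top of the table, centred. The gap from the bookshelf to the table's −x edge is 399 mm.

The bookshelf's min-x is at 399; the table's min-x is 0; gap = 399 mm.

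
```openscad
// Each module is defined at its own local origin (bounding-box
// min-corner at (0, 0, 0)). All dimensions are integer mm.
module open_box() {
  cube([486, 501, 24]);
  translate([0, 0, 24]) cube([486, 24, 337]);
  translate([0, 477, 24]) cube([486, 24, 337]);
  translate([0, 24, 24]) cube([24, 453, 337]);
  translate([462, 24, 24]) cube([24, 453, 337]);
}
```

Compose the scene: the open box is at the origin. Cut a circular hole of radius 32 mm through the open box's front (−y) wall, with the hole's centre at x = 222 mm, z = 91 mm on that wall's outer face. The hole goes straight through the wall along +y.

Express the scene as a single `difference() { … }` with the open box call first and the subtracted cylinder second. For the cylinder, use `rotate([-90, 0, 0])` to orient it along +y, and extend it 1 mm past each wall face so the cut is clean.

difference() {
  open_box();
  translate([222, -1, 91]) rotate([-90, 0, 0]) cylinder(h = 26, r = 32);
}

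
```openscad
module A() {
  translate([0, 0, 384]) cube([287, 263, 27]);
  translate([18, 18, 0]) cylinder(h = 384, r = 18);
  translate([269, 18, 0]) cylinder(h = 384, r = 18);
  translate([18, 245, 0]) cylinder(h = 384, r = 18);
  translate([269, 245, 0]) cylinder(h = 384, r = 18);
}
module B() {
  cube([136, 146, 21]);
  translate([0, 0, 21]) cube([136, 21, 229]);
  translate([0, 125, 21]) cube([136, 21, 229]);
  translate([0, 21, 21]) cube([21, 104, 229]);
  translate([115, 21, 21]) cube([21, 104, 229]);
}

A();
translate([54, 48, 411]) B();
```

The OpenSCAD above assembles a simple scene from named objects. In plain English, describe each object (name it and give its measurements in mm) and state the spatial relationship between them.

A is a four-legged stool. The seat is 287×263 mm, 27 mm thick, top at z = 411 mm. It stands on four round legs, each 36 mm in diameter, from z = 0 to the seat underside, each leg's axis is inset half a diameter from the nearest pair of seat edges (so the leg's bounding box is flush with the corner).

B is an open-topped rectangular box: outside dimensions 136×146×250 mm, with a uniform wall and base thickness of 21 mm. The base is a full 136×146 slab on the floor; four walls sit on top of the base. The front and back walls (the −y and +y sides) span the full width; the two side walls fit between them.

The open box is on top of the stool.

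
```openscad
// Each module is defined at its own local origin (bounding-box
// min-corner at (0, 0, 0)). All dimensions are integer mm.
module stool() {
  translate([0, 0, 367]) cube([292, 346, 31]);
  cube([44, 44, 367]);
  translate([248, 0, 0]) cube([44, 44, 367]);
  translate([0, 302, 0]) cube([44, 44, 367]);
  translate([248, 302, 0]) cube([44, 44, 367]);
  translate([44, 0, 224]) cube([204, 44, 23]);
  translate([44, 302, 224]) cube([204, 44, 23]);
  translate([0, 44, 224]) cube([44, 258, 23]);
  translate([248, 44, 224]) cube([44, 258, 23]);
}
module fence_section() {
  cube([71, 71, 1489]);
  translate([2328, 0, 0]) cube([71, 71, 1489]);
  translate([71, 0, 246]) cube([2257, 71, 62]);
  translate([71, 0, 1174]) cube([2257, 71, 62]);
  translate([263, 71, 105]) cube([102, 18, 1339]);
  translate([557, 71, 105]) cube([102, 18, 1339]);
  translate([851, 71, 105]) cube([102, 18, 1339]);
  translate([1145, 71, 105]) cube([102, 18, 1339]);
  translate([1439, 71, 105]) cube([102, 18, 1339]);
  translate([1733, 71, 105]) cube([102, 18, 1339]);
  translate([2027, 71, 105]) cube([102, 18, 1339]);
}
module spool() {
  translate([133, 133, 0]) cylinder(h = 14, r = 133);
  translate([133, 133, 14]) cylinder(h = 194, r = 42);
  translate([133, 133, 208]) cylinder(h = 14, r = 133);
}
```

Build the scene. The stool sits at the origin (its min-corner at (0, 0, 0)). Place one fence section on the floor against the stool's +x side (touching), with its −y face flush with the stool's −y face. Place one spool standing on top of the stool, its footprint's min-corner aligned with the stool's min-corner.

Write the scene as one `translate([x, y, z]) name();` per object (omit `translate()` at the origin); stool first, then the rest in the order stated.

stool();
translate([292, 0, 0]) fence_section();
translate([0, 0, 398]) spool();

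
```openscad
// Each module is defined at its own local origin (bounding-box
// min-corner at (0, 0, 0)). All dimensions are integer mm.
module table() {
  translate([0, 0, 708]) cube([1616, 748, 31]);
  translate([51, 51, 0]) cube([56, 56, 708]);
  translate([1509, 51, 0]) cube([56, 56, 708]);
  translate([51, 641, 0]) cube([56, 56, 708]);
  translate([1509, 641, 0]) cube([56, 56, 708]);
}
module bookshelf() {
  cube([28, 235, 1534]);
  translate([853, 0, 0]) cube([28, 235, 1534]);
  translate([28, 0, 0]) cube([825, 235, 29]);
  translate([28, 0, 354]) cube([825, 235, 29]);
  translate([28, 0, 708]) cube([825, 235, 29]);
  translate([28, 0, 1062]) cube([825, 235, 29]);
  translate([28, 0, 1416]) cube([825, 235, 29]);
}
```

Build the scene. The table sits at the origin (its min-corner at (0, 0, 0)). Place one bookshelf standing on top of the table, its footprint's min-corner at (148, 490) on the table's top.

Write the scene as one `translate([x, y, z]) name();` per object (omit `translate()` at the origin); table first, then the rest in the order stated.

table();
translate([148, 490, 739]) bookshelf();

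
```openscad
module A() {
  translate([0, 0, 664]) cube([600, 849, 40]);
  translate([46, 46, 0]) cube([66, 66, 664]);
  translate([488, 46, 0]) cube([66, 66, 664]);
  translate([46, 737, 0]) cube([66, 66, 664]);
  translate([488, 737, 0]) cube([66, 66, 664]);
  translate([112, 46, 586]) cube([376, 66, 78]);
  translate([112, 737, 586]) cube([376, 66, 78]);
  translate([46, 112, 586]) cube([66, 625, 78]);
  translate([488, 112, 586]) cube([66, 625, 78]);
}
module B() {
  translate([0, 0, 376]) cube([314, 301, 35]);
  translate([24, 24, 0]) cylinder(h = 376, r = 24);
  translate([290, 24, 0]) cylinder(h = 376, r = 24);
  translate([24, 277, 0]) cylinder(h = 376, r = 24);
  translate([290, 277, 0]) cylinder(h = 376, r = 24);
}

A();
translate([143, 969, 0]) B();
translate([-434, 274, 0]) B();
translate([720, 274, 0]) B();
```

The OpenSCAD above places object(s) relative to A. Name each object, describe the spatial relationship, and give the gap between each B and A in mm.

Each stool's nearest face is 120 mm from the table's bounding box.

A is a table. B is a stool. Three stools sit around the table at the +y, −x, +x sides. The gap between each stool and the table is 120 mm.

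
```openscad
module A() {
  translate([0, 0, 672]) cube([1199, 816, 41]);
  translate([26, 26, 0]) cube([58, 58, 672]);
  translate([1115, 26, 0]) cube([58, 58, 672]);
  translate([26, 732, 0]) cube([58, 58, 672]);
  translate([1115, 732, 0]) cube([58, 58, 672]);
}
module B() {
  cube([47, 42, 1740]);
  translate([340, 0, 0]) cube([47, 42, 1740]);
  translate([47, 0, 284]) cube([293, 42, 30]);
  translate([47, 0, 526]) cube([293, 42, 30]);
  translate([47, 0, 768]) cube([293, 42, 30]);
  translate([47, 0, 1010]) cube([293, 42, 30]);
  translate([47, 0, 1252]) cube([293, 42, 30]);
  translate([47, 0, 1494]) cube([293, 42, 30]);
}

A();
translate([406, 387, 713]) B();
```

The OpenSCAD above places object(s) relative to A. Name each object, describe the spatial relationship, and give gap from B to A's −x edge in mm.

The ladder's min-x is at 406; the table's min-x is 0; gap = 406 mm.

A is a table. B is a ladder. The ladder is on top of the table, centred. The gap from the ladder to the table's −x edge is 406 mm.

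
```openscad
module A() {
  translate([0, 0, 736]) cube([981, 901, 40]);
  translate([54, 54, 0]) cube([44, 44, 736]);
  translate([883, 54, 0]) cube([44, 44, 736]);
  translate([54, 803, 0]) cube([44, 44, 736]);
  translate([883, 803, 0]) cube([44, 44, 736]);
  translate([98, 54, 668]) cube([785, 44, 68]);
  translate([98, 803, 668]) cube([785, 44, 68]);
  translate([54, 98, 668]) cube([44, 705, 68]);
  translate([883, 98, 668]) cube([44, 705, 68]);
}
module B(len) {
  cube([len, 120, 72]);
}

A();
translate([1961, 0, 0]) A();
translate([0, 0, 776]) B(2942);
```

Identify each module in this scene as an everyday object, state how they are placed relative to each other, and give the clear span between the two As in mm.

A is a table. B is a beam. A beam spans the tops of two tables. The clear span between the two tables is 980 mm.

Second table starts at x = 1961; first ends at x = 981; clear span = 1961 − 981 = 980 mm.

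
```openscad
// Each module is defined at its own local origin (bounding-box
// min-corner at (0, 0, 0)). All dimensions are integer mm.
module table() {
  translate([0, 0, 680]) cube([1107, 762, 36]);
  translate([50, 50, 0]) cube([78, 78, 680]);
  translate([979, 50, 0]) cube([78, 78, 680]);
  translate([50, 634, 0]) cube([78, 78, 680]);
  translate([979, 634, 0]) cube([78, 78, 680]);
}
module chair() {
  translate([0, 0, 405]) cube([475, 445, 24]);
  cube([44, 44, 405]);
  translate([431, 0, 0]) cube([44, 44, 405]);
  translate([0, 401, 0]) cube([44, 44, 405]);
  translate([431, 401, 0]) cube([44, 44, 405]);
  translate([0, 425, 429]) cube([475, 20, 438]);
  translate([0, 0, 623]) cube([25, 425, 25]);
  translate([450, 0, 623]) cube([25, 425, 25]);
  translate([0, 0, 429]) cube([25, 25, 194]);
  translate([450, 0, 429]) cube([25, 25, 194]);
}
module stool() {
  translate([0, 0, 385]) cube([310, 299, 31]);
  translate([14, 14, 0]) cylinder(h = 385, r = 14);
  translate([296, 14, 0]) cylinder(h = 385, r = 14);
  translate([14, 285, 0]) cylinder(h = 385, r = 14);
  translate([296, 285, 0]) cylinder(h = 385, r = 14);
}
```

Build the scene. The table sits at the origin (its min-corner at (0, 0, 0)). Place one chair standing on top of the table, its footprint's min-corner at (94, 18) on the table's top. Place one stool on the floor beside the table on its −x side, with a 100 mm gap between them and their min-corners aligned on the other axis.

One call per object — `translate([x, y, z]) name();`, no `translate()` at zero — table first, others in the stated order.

table();
translate([94, 18, 716]) chair();
translate([-410, 0, 0]) stool();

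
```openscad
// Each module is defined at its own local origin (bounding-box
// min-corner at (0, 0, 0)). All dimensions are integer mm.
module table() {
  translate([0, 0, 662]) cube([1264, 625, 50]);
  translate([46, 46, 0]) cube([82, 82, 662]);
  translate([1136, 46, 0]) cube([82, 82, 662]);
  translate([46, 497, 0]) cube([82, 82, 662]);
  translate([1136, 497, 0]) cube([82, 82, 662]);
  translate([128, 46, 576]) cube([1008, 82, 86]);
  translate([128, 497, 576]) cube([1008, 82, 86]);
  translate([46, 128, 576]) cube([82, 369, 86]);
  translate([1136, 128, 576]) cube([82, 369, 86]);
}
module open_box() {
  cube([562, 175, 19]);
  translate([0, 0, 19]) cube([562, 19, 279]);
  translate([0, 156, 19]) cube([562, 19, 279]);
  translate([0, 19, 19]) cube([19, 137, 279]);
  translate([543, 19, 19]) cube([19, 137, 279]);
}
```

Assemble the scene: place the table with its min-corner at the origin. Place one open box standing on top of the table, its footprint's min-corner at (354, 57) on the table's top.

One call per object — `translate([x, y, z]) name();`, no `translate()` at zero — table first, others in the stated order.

table();
translate([354, 57, 712]) open_box();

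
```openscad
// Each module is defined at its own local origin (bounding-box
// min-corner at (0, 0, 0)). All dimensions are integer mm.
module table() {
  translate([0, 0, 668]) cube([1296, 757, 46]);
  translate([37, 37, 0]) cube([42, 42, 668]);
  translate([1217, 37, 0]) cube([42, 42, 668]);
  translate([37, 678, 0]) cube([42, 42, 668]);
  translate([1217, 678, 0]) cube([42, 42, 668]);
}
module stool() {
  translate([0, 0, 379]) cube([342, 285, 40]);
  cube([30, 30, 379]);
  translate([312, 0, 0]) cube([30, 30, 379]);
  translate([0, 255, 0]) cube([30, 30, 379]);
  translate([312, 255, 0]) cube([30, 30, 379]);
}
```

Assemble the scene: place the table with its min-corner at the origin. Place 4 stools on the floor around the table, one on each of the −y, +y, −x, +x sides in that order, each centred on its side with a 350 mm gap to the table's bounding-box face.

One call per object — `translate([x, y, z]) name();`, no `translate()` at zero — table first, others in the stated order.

table();
translate([477, -635, 0]) stool();
translate([477, 1107, 0]) stool();
translate([-692, 236, 0]) stool();
translate([1646, 236, 0]) stool();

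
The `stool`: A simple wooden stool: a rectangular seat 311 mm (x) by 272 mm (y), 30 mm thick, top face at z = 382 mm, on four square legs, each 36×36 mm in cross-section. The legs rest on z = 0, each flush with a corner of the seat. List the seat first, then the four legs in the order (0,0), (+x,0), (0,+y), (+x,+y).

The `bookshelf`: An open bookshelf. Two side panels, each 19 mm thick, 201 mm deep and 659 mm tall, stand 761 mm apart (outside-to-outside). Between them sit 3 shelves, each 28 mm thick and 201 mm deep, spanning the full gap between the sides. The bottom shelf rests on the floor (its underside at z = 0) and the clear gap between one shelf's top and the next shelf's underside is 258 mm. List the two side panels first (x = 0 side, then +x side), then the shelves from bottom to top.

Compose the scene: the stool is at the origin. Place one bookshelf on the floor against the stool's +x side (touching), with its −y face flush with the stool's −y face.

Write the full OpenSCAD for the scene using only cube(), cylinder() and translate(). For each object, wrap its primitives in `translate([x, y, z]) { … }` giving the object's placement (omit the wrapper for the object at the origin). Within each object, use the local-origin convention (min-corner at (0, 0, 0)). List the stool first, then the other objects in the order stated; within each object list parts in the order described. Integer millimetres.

translate([0, 0, 352]) cube([311, 272, 30]);
cube([36, 36, 352]);
translate([275, 0, 0]) cube([36, 36, 352]);
translate([0, 236, 0]) cube([36, 36, 352]);
translate([275, 236, 0]) cube([36, 36, 352]);
translate([311, 0, 0]) {
  cube([19, 201, 659]);
  translate([742, 0, 0]) cube([19, 201, 659]);
  translate([19, 0, 0]) cube([723, 201, 28]);
  translate([19, 0, 286]) cube([723, 201, 28]);
  translate([19, 0, 572]) cube([723, 201, 28]);
}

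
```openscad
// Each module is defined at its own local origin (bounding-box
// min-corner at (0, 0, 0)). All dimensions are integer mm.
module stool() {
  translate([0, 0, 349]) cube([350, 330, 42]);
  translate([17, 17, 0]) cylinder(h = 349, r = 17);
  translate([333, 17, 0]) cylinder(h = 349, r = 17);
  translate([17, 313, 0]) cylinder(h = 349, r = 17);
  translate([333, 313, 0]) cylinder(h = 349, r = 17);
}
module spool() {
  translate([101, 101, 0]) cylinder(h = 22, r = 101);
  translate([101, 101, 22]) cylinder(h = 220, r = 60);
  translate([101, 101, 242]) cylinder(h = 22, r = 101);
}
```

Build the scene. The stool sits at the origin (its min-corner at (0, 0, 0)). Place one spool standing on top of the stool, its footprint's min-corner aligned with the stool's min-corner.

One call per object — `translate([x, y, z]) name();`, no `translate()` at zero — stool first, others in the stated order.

stool();
translate([0, 0, 391]) spool();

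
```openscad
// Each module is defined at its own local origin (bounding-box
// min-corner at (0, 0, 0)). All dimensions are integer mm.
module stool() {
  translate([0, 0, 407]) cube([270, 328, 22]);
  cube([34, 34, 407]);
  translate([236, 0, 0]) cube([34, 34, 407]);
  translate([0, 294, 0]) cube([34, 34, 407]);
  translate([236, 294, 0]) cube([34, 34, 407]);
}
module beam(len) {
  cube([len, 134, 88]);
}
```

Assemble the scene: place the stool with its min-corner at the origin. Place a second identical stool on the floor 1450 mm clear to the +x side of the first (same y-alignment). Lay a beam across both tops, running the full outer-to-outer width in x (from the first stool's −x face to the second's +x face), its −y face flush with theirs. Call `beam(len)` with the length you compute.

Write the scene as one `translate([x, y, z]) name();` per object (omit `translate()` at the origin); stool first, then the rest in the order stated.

stool();
translate([1720, 0, 0]) stool();
translate([0, 0, 429]) beam(1990);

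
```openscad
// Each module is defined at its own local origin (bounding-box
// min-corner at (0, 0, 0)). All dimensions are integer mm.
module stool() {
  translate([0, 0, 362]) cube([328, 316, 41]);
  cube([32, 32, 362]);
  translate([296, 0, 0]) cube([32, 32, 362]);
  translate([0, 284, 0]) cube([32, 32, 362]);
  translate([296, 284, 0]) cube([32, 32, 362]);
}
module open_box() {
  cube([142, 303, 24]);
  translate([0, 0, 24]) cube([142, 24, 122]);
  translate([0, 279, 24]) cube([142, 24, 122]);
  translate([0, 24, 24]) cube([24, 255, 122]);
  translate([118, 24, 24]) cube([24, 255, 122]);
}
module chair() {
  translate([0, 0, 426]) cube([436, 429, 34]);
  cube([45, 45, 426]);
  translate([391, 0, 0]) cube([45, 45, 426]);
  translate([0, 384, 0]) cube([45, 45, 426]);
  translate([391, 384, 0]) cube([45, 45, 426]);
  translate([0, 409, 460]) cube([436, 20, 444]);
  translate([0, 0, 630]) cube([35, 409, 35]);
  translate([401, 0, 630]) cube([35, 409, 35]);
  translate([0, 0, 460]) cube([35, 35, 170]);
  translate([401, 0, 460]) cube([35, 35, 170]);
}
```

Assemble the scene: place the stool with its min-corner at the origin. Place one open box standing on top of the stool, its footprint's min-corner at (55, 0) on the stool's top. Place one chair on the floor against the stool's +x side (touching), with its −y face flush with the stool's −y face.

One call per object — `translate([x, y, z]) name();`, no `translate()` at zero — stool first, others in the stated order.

stool();
translate([55, 0, 403]) open_box();
translate([328, 0, 0]) chair();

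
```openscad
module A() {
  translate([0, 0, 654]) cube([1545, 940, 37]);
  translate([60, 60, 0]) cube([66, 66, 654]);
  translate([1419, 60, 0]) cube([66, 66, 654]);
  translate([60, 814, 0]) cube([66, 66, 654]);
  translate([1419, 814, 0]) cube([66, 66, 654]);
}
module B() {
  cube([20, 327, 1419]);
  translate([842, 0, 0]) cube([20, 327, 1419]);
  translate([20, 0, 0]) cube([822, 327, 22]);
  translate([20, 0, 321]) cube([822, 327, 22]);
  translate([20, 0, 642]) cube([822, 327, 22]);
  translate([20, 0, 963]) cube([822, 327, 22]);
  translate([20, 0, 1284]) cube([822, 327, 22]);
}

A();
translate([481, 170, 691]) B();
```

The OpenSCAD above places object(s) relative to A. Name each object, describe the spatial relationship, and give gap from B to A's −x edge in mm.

The bookshelf's min-x is at 481; the table's min-x is 0; gap = 481 mm.

A is a table. B is a bookshelf. The bookshelf is on top of the table. The gap from the bookshelf to the table's −x edge is 481 mm.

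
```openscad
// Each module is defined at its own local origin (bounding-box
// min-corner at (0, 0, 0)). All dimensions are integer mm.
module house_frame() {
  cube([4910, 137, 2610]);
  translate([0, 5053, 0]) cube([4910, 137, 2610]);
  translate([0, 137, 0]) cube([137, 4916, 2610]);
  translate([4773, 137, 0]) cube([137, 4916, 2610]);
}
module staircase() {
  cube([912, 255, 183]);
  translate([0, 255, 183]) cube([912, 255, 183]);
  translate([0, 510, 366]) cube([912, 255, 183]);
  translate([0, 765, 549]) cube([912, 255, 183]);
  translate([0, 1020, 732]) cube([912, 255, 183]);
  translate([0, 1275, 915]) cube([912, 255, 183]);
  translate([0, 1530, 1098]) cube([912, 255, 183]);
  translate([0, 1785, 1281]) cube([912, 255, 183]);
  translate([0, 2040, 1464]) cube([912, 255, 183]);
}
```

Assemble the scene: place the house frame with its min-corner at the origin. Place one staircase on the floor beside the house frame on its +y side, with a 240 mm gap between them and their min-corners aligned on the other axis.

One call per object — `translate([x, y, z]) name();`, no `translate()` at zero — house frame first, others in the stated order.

house_frame();
translate([0, 5430, 0]) staircase();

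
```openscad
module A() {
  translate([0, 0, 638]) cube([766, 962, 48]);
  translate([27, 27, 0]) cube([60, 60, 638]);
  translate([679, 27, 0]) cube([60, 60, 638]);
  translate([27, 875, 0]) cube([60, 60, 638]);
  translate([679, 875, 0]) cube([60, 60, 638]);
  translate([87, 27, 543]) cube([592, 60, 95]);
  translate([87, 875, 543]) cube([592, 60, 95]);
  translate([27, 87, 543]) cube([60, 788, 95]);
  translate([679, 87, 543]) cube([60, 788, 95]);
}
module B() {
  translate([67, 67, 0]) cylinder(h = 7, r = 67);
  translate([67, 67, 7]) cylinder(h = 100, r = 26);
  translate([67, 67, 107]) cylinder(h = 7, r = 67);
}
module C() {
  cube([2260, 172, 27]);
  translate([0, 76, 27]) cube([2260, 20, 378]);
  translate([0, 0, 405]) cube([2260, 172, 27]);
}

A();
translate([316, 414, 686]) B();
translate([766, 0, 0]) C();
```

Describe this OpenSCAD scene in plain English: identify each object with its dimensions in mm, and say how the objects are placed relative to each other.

A is a rectangular dining table. The top is 766×962×48 mm with its upper surface at z = 686 mm. It stands on four 60×60 mm square legs, each inset 27 mm from the nearest pair of top edges, running from the floor to the underside of the top. Four apron rails, 60 mm thick and 95 mm tall, run between adjacent legs with their top edges flush with the underside of the top and their outer faces flush with the legs' outer faces.

B is a spool: two coaxial disc flanges of radius 67 mm and thickness 7 mm, joined by a core cylinder of radius 26 mm and height 100 mm. The lower flange rests on z = 0 and the three cylinders share a vertical axis.

C is an I-beam lying along x, 2260 mm long. Overall section height 432 mm. Two flanges 172 mm wide (y) and 27 mm thick, one on the floor and one at the top; a web 20 mm thick runs between them, centred on the flange width.

The spool is on top of the table, centred. The I-beam is against the table's +x side, with their −y faces flush.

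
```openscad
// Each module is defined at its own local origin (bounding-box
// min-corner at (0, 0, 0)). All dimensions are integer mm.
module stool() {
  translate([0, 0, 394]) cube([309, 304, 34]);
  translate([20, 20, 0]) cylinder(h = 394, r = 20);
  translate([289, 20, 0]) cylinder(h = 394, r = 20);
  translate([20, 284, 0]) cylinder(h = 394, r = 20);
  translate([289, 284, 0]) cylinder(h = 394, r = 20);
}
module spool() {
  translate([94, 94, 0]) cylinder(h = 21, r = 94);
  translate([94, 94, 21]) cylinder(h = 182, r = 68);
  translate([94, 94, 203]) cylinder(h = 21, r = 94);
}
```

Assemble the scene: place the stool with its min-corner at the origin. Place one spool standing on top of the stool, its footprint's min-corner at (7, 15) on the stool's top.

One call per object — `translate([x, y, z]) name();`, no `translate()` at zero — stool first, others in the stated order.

stool();
translate([7, 15, 428]) spool();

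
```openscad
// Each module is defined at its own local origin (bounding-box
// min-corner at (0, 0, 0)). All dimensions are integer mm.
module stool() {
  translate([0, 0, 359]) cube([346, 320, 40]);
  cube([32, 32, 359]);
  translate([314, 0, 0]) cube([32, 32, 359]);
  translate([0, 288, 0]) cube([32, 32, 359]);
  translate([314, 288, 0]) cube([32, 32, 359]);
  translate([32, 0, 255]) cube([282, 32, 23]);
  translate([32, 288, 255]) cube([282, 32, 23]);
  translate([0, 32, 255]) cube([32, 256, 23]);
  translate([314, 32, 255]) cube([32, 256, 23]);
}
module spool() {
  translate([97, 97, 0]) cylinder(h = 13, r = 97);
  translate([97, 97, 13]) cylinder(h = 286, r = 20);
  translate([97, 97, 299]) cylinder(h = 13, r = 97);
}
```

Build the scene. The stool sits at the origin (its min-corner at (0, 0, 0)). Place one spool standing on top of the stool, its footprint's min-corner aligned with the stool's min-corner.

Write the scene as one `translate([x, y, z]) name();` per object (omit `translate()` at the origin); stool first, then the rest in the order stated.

stool();
translate([0, 0, 399]) spool();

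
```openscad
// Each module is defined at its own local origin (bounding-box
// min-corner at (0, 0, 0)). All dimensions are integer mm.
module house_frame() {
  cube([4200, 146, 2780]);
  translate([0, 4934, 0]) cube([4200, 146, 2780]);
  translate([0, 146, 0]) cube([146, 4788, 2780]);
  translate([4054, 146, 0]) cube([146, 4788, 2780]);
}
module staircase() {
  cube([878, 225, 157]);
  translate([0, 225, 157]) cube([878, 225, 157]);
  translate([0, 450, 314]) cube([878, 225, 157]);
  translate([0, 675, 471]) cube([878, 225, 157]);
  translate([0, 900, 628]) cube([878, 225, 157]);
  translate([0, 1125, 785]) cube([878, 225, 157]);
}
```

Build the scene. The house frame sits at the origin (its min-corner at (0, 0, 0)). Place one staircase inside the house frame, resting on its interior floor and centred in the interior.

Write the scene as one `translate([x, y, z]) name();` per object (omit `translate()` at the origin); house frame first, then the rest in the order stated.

house_frame();
translate([1661, 1865, 0]) staircase();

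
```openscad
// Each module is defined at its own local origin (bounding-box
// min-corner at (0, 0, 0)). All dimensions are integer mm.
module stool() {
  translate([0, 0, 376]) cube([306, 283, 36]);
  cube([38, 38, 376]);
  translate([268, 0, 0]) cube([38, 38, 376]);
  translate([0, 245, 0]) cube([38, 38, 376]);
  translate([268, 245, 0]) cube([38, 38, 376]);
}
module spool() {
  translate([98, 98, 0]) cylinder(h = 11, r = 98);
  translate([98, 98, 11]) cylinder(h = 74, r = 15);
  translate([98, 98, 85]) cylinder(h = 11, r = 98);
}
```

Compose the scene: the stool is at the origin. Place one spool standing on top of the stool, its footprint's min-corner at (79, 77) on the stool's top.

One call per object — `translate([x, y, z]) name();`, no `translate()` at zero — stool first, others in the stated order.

stool();
translate([79, 77, 412]) spool();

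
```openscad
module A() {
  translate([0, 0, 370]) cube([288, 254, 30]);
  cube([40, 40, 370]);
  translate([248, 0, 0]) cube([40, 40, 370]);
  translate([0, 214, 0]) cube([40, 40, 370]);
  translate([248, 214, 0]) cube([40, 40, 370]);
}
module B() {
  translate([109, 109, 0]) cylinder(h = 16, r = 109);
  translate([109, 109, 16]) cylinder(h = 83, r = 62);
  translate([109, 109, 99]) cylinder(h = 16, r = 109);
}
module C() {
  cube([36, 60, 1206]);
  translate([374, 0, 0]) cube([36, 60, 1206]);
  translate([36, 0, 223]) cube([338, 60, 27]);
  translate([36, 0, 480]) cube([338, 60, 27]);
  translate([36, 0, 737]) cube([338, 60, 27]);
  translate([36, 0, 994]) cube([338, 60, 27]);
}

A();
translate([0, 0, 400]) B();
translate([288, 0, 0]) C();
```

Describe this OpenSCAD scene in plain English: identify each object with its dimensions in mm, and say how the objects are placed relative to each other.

A is a four-legged stool. The seat is 288×254 mm, 30 mm thick, top at z = 400 mm. It stands on four square legs, each 40×40 mm in cross-section, from z = 0 to the seat underside, each flush with a corner of the seat.

B is a spool: two coaxial disc flanges of radius 109 mm and thickness 16 mm, joined by a core cylinder of radius 62 mm and height 83 mm. The lower flange rests on z = 0 and the three cylinders share a vertical axis.

C is a wooden ladder with two side rails of 36×60 mm section and 1206 mm height, set 410 mm apart overall. Between them run 4 rectangular rungs (60 mm deep, 27 mm thick), front faces flush with the rails' −y face. The bottom of the first rung is 223 mm above the floor and each subsequent rung is 257 mm higher than the one below.

The spool is on top of the stool. The ladder is against the stool's +x side, with their −y faces flush.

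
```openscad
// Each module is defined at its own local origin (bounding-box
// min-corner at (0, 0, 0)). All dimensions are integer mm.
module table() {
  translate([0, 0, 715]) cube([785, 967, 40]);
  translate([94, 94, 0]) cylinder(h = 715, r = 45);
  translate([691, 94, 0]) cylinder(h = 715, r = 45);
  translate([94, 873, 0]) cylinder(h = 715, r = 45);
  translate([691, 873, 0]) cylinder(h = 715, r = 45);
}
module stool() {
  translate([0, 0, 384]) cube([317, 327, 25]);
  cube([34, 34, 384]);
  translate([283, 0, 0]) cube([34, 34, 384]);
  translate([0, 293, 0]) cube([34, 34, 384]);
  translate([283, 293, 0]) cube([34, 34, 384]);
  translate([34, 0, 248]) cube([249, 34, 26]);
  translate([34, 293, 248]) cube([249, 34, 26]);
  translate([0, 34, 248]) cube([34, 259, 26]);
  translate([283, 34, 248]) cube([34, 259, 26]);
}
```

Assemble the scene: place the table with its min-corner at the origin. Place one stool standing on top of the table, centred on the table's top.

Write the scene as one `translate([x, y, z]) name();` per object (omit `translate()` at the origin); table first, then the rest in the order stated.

table();
translate([234, 320, 755]) stool();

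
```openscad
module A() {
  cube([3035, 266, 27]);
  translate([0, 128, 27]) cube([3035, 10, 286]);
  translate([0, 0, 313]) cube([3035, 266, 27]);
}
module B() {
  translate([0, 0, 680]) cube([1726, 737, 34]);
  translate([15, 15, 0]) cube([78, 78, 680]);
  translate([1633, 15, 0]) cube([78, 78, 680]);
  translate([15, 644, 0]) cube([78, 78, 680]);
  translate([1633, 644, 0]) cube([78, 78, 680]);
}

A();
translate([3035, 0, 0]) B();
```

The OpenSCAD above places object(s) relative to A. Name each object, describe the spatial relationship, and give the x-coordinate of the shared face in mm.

The I-beam's +x face and the table's −x face are both at x = 3035 mm.

A is an I-beam. B is a table. The table is against the I-beam's +x side, with their −y faces flush. The x-coordinate of the shared face is 3035 mm.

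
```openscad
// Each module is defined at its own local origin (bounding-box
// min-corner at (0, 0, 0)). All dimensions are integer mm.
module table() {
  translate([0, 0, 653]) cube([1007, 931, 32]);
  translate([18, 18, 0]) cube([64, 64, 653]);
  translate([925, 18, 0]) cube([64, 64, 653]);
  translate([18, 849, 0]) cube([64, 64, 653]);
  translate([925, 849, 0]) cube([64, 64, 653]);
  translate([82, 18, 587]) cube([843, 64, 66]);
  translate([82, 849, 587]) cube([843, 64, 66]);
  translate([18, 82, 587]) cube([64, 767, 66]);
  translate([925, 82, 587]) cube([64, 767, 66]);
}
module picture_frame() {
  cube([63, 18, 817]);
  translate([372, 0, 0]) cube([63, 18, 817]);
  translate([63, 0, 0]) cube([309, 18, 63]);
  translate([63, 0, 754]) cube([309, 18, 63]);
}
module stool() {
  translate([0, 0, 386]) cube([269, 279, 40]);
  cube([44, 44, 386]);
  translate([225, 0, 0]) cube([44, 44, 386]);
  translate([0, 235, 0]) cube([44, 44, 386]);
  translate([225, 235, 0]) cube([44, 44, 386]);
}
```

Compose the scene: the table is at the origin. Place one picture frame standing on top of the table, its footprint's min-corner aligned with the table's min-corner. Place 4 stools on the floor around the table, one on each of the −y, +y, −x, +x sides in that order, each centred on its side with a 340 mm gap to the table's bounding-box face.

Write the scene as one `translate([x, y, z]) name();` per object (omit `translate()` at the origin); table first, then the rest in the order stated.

table();
translate([0, 0, 685]) picture_frame();
translate([369, -619, 0]) stool();
translate([369, 1271, 0]) stool();
translate([-609, 326, 0]) stool();
translate([1347, 326, 0]) stool();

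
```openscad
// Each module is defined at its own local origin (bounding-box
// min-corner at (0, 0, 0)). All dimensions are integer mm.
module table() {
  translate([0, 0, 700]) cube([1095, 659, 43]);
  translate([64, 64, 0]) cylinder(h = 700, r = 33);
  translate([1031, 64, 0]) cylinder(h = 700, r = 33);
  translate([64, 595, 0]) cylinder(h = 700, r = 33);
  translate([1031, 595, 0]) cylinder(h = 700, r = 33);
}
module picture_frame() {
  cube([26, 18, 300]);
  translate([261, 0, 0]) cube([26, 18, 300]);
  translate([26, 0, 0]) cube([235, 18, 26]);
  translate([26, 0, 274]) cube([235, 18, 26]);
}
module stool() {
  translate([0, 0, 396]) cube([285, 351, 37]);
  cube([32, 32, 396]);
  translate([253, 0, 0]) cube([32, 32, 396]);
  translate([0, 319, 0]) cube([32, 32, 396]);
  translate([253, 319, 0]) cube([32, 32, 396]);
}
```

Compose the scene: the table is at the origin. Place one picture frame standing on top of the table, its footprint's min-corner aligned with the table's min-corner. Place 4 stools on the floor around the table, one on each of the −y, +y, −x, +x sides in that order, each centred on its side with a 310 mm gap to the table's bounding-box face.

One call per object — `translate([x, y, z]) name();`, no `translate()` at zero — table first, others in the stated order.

table();
translate([0, 0, 743]) picture_frame();
translate([405, -661, 0]) stool();
translate([405, 969, 0]) stool();
translate([-595, 154, 0]) stool();
translate([1405, 154, 0]) stool();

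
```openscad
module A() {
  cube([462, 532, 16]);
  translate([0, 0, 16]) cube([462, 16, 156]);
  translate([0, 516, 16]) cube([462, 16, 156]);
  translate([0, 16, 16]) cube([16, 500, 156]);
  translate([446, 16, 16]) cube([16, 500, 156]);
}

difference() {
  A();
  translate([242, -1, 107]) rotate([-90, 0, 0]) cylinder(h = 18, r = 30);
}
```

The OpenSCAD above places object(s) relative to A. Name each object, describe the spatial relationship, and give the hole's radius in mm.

A is an open box. The open box has a circular hole through its front wall. The hole's radius is 30 mm.

The subtracted cylinder has r = 30 mm.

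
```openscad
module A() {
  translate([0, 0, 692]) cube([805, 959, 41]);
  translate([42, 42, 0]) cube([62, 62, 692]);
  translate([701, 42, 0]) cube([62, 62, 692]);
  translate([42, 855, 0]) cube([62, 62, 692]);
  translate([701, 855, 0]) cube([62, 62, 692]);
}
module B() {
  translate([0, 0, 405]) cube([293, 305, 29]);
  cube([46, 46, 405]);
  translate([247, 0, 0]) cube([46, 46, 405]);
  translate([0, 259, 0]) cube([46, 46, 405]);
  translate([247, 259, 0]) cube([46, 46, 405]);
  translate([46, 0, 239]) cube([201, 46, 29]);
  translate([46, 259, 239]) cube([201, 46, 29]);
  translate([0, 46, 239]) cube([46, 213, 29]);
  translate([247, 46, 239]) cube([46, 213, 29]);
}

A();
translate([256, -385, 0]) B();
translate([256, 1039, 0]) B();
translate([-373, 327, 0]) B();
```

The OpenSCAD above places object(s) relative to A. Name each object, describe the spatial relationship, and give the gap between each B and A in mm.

A is a table. B is a stool. Three stools sit around the table at the −y, +y, −x sides. The gap between each stool and the table is 80 mm.

Each stool's nearest face is 80 mm from the table's bounding box.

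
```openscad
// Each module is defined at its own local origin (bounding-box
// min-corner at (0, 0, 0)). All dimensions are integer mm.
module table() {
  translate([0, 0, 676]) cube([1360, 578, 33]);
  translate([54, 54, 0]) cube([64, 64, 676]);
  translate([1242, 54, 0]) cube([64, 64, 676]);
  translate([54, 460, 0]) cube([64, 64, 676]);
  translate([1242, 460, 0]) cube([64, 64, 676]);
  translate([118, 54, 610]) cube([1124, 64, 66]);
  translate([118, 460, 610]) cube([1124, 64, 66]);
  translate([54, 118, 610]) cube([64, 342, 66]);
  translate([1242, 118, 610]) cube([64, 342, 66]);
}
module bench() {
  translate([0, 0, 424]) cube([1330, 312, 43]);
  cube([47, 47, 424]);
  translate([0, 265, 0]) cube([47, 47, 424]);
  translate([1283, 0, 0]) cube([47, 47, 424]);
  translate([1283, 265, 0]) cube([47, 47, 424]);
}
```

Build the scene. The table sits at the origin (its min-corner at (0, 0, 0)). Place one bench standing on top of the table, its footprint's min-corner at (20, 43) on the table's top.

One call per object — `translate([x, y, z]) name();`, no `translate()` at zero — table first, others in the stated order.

table();
translate([20, 43, 709]) bench();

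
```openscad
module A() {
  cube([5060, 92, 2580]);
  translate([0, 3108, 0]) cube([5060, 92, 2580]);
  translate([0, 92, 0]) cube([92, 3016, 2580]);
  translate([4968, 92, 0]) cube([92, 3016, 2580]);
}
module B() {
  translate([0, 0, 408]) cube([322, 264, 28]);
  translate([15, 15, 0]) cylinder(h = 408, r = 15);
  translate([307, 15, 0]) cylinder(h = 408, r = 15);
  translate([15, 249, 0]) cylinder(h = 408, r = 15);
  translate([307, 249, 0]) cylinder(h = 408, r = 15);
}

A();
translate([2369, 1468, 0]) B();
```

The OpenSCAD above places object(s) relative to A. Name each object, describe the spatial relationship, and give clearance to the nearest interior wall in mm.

A is a house frame. B is a stool. The stool sits inside the house frame, centred. The clearance to the nearest interior wall is 1376 mm.

Clearances: x = 2277, y = 1376; minimum 1376 mm.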